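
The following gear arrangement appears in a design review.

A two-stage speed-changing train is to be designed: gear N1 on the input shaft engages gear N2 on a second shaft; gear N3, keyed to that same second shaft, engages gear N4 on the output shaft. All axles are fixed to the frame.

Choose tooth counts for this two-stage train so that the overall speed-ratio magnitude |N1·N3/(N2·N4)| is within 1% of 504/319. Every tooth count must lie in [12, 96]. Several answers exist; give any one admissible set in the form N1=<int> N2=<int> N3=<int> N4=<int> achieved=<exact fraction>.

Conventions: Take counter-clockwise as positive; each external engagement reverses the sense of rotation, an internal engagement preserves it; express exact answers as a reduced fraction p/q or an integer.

N1=12 N2=22 N3=84 N4=29 achieved=504/319

class = fixed-axis compound train [2-stage, 504/319 wanted]
target = 504/319 in lowest terms: an exact hit needs N1·N3 = k·504 and N2·N4 = k·319 for one integer k, every count in [12, 96]; additionally prefer no 1:1 stage (N1 ≠ N2, N3 ≠ N4)
k = 1: no 1:1-free in-range split of k·504 and k·319 into factor pairs; take k = 2
k = 2: N1·N3 = 1008 = 12·84, N2·N4 = 638 = 22·29
achieved = 12·84/(22·29) = 504/319; |achieved − target| = 0 ≤ 126/7975 ✓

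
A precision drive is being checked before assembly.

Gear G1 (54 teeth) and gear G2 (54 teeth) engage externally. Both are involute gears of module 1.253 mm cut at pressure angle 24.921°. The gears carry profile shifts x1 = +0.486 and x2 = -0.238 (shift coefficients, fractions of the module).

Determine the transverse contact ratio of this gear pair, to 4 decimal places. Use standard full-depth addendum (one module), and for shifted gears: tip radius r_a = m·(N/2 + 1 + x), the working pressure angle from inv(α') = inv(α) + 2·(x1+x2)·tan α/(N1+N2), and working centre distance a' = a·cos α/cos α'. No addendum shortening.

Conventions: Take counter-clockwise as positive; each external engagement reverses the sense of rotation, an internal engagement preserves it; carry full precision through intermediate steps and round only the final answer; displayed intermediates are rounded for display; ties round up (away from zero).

1.5124

single-mesh involute tooth geometry (54T engaging 54T at module 1.253)
base radii: r_b1 = 30.680983, r_b2 = 30.680983
tip radii: r_a1 = 35.692958, r_a2 = 34.785786
inv(α') = inv(24.921°) + 2·(+0.486-0.238)·tan α/(54+54) = 0.03181047  ⇒  α' = 25.47325°
a' = a·cos α / cos α' = 67.6620·cos 24.921°/cos 25.47325° = 67.969543
action lengths: √(r_a1²−r_b1²) = 18.239093, √(r_a2²−r_b2²) = 16.392931
base pitch p_b = π·m·cos α = 3.569895
CR = (18.239093 + 16.392931 − 67.969543·sin 25.47325°)/3.569895 = 1.512378
contact ratio ≈ 1.5124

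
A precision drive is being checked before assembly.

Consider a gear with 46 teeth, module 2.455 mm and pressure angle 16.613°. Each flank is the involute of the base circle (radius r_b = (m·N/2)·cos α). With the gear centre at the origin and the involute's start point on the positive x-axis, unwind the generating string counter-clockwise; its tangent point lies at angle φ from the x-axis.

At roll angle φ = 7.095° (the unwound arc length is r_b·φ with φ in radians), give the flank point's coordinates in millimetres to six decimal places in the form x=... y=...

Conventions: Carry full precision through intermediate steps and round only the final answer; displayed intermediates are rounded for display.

class = single-mesh tooth geometry [base-circle involute, m = 2.455, 46T]
pitch radius r_p = m·N/2 = 2.455·46/2 = 56.465000
base radius r_b = r_p·cos α = 56.465000·cos 16.613° = 54.108023
roll angle φ = 7.095° = 0.12383111 rad
x = r_b·(cos φ + φ·sin φ) = 54.521284
y = r_b·(sin φ − φ·cos φ) = 0.034195

x=54.521284 y=0.034195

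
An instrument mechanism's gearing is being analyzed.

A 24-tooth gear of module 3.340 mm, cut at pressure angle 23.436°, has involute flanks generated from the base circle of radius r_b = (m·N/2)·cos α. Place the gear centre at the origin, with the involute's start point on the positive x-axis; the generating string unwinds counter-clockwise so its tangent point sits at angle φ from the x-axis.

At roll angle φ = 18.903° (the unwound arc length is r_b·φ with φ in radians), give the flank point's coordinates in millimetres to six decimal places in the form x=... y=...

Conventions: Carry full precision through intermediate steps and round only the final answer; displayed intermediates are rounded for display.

recognized (one wheel, involute flank): single-mesh tooth geometry, m = 3.340, N = 24
pitch radius r_p = m·N/2 = 3.340·24/2 = 40.080000
base radius r_b = r_p·cos α = 40.080000·cos 23.436° = 36.773597
roll angle φ = 18.903° = 0.32991959 rad
x = r_b·(cos φ + φ·sin φ) = 38.720812
y = r_b·(sin φ − φ·cos φ) = 0.435416

x=38.720812 y=0.435416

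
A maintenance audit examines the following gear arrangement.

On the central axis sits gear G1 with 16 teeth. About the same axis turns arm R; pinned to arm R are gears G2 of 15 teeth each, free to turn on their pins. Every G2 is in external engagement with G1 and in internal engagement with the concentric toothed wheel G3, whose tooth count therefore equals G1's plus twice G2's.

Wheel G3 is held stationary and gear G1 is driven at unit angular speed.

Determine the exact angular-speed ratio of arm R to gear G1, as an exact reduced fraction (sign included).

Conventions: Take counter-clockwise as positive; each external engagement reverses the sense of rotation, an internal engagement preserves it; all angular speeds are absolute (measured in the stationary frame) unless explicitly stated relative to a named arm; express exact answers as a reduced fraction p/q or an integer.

topology: planetary set — G1 16T / G2 15T / G3 46T, arm = carrier (Willis)
ring teeth: 16 + 2·15 = 46
16(ω_sun−ω_arm) = −46(ω_ring−ω_arm),  ω_ring = 0, ω_sun = 1
16(1−ω_arm) = −46(0−ω_arm)  ⇒  62·ω_arm = 16  ⇒  ω_arm = 8/31
ω_out/ω_in = 8/31

8/31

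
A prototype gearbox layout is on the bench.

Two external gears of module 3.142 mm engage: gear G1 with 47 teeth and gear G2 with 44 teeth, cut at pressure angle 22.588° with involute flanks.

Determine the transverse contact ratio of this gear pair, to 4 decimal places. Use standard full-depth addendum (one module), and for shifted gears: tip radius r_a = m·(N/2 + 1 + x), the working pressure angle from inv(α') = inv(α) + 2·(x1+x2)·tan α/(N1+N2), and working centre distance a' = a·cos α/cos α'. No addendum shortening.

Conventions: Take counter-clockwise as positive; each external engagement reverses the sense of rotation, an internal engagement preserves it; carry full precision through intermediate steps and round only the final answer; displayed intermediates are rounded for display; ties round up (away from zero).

topology: single-mesh involute geometry — m = 3.142, 47T/44T pair
base radii: r_b1 = 68.173014, r_b2 = 63.821545
tip radii: r_a1 = 76.979000, r_a2 = 72.266000
no profile shift: α' = α, a' = a
action lengths: √(r_a1²−r_b1²) = 35.752015, √(r_a2²−r_b2²) = 33.899633
base pitch p_b = π·m·cos α = 9.113695
CR = (35.752015 + 33.899633 − 142.961000·sin 22.58800°)/9.113695 = 1.617351
contact ratio ≈ 1.6174

1.6174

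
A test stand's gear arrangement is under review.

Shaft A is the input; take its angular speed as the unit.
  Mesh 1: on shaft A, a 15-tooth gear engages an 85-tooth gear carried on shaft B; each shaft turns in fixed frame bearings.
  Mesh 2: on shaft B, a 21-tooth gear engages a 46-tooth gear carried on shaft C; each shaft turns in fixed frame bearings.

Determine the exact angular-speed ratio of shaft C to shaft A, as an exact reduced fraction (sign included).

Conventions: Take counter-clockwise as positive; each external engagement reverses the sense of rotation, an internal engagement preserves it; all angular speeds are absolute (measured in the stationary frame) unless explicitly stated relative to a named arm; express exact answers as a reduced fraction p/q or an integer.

63/782

class = fixed-axis compound train [2 meshes; 2 ratios multiply, 2 sense flips]
mesh 1 [15T→85T]: running ratio 3/17, sense −
mesh 2 [21T→46T]: running ratio 63/782, sense +
ω_out/ω_in = 63/782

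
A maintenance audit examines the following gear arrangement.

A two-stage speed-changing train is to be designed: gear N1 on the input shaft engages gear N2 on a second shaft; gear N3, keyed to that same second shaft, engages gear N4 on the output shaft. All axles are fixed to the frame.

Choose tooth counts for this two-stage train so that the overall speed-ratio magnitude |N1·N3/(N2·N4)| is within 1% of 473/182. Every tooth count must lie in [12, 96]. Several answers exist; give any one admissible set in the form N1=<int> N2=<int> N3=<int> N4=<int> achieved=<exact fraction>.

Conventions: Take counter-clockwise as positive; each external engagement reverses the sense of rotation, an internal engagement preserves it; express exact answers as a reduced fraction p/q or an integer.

class = fixed-axis compound train [2-stage, 473/182 wanted]
target = 473/182 in lowest terms: an exact hit needs N1·N3 = k·473 and N2·N4 = k·182 for one integer k, every count in [12, 96]; additionally prefer no 1:1 stage (N1 ≠ N2, N3 ≠ N4)
k = 1: no 1:1-free in-range split of k·473 and k·182 into factor pairs; take k = 2
k = 2: N1·N3 = 946 = 22·43, N2·N4 = 364 = 13·28
achieved = 22·43/(13·28) = 473/182; |achieved − target| = 0 ≤ 473/18200 ✓

N1=22 N2=13 N3=43 N4=28 achieved=473/182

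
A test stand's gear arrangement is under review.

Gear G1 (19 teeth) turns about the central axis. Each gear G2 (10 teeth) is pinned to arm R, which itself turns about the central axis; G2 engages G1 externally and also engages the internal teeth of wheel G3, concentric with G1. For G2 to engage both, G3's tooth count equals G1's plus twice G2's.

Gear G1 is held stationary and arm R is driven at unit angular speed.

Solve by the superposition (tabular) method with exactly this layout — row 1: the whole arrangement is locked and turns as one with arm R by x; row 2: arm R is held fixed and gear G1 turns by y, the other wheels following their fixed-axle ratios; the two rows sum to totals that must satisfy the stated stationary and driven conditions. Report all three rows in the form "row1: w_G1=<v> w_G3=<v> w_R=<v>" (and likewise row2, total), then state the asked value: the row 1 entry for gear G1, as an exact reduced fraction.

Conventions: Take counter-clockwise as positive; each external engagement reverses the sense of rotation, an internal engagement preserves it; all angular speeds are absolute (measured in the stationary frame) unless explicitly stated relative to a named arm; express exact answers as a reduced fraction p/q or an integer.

planetary set (19T centre, 10T on arm, 39T internal) — Willis relation
superposition row 1 [locked train]: every member turns x
row 2: sun turns y, ring = −(19/39)·y, arm 0
boundary: total ω_sun = x + y = 0 and total ω_arm = x = 1  ⇒  y = -1, x = 1
row 2 ring = −(19/39)·(-1) = 19/39
totals (row 1 + row 2): sun 1 + (-1) = 0, ring 1 + 19/39 = 58/39, arm 1 + 0 = 1
asked cell (row1, sun) = 1

row1: w_G1=1 w_G3=1 w_R=1
row2: w_G1=-1 w_G3=19/39 w_R=0
total: w_G1=0 w_G3=58/39 w_R=1
asked value: 1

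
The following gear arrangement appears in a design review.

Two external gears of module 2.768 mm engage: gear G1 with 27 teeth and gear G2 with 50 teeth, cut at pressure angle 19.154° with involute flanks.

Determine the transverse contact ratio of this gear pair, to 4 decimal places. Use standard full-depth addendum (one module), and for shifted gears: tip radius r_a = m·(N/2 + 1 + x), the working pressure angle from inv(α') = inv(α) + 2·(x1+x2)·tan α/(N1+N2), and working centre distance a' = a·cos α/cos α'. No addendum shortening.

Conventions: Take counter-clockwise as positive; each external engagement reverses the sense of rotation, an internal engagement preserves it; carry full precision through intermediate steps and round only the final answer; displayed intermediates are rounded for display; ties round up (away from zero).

1.7335

single-mesh involute tooth geometry (27T engaging 50T at module 2.768)
base radii: r_b1 = 35.299311, r_b2 = 65.369095
tip radii: r_a1 = 40.136000, r_a2 = 71.968000
no profile shift: α' = α, a' = a
action lengths: √(r_a1²−r_b1²) = 19.101234, √(r_a2²−r_b2²) = 30.104393
base pitch p_b = π·m·cos α = 8.214523
CR = (19.101234 + 30.104393 − 106.568000·sin 19.15400°)/8.214523 = 1.733488
contact ratio ≈ 1.7335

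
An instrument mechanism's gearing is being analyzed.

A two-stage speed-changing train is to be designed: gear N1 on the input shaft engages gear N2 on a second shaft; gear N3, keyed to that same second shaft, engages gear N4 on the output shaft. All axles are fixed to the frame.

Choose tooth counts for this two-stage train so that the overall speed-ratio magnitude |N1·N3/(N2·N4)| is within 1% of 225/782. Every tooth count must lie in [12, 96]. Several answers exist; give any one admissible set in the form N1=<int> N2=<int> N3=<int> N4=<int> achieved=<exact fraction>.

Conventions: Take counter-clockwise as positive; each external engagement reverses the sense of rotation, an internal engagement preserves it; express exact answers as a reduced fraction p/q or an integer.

topology: fixed-axis compound train — 2 stages, target 225/782
target = 225/782 in lowest terms: an exact hit needs N1·N3 = k·225 and N2·N4 = k·782 for one integer k, every count in [12, 96]; additionally prefer no 1:1 stage (N1 ≠ N2, N3 ≠ N4)
k = 1: N1·N3 = 225 = 15·15, N2·N4 = 782 = 17·46
achieved = 15·15/(17·46) = 225/782; |achieved − target| = 0 ≤ 9/3128 ✓

N1=15 N2=17 N3=15 N4=46 achieved=225/782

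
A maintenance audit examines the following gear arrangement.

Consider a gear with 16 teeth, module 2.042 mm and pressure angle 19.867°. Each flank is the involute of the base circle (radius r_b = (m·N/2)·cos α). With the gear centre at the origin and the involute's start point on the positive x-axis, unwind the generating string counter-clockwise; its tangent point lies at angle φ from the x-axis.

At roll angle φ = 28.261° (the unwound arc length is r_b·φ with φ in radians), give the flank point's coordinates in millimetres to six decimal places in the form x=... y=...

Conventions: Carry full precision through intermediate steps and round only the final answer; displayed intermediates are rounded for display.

x=17.120545 y=0.599746

class = single-mesh tooth geometry [base-circle involute, m = 2.042, 16T]
pitch radius r_p = m·N/2 = 2.042·16/2 = 16.336000
base radius r_b = r_p·cos α = 16.336000·cos 19.867° = 15.363747
roll angle φ = 28.261° = 0.49324750 rad
x = r_b·(cos φ + φ·sin φ) = 17.120545
y = r_b·(sin φ − φ·cos φ) = 0.599746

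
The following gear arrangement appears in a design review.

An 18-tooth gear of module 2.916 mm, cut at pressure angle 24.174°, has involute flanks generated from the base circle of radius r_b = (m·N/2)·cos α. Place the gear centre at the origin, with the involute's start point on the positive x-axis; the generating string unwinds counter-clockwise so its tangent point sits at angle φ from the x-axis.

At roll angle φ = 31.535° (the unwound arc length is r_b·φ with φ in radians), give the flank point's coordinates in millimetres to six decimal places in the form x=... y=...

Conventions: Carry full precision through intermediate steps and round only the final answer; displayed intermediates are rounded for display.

topology: single-mesh involute geometry — m = 2.916, N = 18
pitch radius r_p = m·N/2 = 2.916·18/2 = 26.244000
base radius r_b = r_p·cos α = 26.244000·cos 24.174° = 23.942560
roll angle φ = 31.535° = 0.55038958 rad
x = r_b·(cos φ + φ·sin φ) = 27.298952
y = r_b·(sin φ − φ·cos φ) = 1.290763

x=27.298952 y=1.290763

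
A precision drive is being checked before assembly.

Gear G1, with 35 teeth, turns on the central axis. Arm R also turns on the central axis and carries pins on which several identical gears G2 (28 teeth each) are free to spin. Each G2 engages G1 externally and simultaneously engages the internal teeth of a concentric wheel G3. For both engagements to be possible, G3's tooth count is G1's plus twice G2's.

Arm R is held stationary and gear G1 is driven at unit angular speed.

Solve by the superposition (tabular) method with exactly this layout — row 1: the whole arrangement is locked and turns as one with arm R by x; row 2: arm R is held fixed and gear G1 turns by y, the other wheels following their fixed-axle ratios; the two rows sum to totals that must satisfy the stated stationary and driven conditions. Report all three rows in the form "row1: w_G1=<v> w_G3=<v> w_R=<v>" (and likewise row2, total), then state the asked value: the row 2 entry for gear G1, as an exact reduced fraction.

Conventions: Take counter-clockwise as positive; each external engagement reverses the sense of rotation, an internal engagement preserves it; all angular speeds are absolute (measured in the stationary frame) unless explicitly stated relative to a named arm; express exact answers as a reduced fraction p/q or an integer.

row1: w_G1=0 w_G3=0 w_R=0
row2: w_G1=1 w_G3=-5/13 w_R=0
total: w_G1=1 w_G3=-5/13 w_R=0
asked value: 1

class = planetary set [G3 = 35+2·28 = 91; Willis about the carrier]
superposition row 1 [locked train]: every member turns x
row 2 — arm fixed, fixed-axis ratios: sun y, ring −(35/91)·y, arm 0
boundary: total ω_arm = x = 0 and total ω_sun = x + y = 1  ⇒  y = 1, x = 0
row 2 ring = −(35/91)·1 = -5/13
totals (row 1 + row 2): sun 0 + 1 = 1, ring 0 + (-5/13) = -5/13, arm 0 + 0 = 0
asked cell (row2, sun) = 1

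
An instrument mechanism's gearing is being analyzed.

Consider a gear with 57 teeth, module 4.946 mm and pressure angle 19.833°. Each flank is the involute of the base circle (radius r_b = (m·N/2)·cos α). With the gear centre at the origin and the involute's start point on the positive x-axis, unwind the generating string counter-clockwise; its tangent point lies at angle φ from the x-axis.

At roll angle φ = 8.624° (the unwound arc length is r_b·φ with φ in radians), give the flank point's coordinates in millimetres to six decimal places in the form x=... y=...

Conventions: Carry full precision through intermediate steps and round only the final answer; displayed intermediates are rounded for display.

x=134.093528 y=0.150382

class = single-mesh tooth geometry [base-circle involute, m = 4.946, 57T]
pitch radius r_p = m·N/2 = 4.946·57/2 = 140.961000
base radius r_b = r_p·cos α = 140.961000·cos 19.833° = 132.599971
roll angle φ = 8.624° = 0.15051719 rad
x = r_b·(cos φ + φ·sin φ) = 134.093528
y = r_b·(sin φ − φ·cos φ) = 0.150382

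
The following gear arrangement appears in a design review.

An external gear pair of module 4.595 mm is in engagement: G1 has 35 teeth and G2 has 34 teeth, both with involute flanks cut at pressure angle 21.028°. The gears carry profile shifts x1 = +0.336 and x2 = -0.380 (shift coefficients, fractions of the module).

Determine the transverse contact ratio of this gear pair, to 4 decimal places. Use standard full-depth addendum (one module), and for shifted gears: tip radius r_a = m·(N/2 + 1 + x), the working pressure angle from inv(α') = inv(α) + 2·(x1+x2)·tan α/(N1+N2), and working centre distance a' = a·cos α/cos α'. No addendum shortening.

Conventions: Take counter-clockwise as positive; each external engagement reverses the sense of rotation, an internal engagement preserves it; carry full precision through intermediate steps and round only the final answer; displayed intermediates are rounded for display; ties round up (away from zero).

recognized (one external pair, fixed centres): single-mesh tooth geometry, m = 4.595, N1 = 35, N2 = 34
base radii: r_b1 = 75.057444, r_b2 = 72.912946
tip radii: r_a1 = 86.551420, r_a2 = 80.963900
inv(α') = inv(21.028°) + 2·(+0.336-0.380)·tan α/(35+34) = 0.01692673  ⇒  α' = 20.83600°
a' = a·cos α / cos α' = 158.5275·cos 21.028°/cos 20.83600° = 158.324436
action lengths: √(r_a1²−r_b1²) = 43.099053, √(r_a2²−r_b2²) = 35.197378
base pitch p_b = π·m·cos α = 13.474281
CR = (43.099053 + 35.197378 − 158.324436·sin 20.83600°)/13.474281 = 1.631354
contact ratio ≈ 1.6314

1.6314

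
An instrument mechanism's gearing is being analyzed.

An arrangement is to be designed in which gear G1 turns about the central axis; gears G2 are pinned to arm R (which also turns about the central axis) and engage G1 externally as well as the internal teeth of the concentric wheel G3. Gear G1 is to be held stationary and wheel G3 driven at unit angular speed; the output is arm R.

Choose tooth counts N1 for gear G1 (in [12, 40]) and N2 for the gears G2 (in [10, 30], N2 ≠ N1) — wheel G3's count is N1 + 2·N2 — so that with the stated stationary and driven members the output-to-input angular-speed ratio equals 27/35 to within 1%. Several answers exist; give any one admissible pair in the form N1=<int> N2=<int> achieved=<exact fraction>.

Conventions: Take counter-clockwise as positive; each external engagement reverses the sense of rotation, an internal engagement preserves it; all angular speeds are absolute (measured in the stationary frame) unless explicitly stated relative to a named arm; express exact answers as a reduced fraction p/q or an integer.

N1=16 N2=19 achieved=27/35

design class (target 27/35): planetary set
Willis with ω_sun = 0: ω_arm/ω_ring = N3/(N1+N3); set equal to 27/35  ⇒  N3/N1 = (27/35)/(1 − 27/35) = 27/8
N3 = N1 + 2·N2  ⇒  N2/N1 = (N3/N1 − 1)/2 = (27/8 − 1)/2 = 19/16
smallest multiple with N1 ≥ 12 and N2 ≥ 10: k = 1  ⇒  N1 = 1·16 = 16, N2 = 1·19 = 19 (N1 ≤ 40, N2 ≤ 30, N2 ≠ N1 ✓), N3 = 16 + 2·19 = 54
check: N3/(N1+N3) with N1 = 16, N3 = 54 gives 27/35; |achieved − target| = 0 ≤ 27/3500 ✓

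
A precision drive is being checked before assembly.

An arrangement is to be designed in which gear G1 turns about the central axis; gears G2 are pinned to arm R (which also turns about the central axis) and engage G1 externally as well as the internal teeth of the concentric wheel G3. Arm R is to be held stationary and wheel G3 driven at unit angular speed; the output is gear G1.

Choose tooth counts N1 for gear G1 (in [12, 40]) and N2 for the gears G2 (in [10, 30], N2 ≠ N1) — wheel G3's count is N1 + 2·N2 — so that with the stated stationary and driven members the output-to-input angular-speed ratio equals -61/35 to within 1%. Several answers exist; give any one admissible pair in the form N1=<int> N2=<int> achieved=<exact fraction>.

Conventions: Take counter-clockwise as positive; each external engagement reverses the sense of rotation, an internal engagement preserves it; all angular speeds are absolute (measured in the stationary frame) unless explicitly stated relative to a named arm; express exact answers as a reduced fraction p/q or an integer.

design class (target -61/35): planetary set
Willis with ω_arm = 0: ω_sun/ω_ring = −N3/N1; set equal to -61/35  ⇒  N3/N1 = −(-61/35) = 61/35
N3 = N1 + 2·N2  ⇒  N2/N1 = (N3/N1 − 1)/2 = (61/35 − 1)/2 = 13/35
smallest multiple with N1 ≥ 12 and N2 ≥ 10: k = 1  ⇒  N1 = 1·35 = 35, N2 = 1·13 = 13 (N1 ≤ 40, N2 ≤ 30, N2 ≠ N1 ✓), N3 = 35 + 2·13 = 61
check: −N3/N1 with N1 = 35, N3 = 61 gives -61/35; |achieved − target| = 0 ≤ 61/3500 ✓

N1=35 N2=13 achieved=-61/35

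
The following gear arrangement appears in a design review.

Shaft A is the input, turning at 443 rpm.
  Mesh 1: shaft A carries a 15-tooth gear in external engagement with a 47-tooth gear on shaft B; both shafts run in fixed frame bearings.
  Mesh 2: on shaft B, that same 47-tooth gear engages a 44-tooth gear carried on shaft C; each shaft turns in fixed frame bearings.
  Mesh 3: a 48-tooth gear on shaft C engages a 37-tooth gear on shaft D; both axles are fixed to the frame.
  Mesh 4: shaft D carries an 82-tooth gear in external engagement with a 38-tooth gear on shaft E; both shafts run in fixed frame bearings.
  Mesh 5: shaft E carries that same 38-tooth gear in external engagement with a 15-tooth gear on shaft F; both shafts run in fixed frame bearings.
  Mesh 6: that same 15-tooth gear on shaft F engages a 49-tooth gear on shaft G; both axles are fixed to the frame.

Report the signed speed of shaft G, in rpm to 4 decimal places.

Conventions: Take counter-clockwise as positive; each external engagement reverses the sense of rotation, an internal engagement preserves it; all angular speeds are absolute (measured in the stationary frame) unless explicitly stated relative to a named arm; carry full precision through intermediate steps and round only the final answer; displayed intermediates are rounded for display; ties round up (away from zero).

topology: fixed-axis compound train — 6 meshes, A→G
mesh 1 [15T→47T]: ω = 443.0000×15/47 = 141.3830 rpm, sense flips to −
mesh 2 [47T→44T]: ω = 141.3830×47/44 = 151.0227 rpm, sense flips to +
mesh 3 [48T→37T]: ω = 151.0227×48/37 = 195.9214 rpm, sense flips to −
mesh 4 [82T→38T]: ω = 195.9214×82/38 = 422.7777 rpm, sense flips to +
mesh 5 [38T→15T]: ω = 422.7777×38/15 = 1071.0369 rpm, sense flips to −
mesh 6 [15T→49T]: ω = 1071.0369×15/49 = 327.8684 rpm, sense flips to +
signed output speed = +327.8684 rpm

+327.8684 rpm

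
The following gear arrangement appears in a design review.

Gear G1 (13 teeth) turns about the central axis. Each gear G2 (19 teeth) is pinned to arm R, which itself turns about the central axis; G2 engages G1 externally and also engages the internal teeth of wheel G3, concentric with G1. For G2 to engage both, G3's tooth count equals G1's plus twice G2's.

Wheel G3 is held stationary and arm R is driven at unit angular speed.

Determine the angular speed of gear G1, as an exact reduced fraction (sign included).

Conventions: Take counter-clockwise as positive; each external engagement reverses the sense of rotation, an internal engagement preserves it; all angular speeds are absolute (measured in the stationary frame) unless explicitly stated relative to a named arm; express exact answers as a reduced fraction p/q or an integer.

recognized (axles ride arm R): planetary set, 13/19/51 teeth
ring teeth: 13 + 2·19 = 51
13(ω_sun−ω_arm) = −51(ω_ring−ω_arm),  ω_ring = 0, ω_arm = 1
ω_sun = 1 − (51/13)(0−1) = 64/13
exact speed ratio = 64/13

64/13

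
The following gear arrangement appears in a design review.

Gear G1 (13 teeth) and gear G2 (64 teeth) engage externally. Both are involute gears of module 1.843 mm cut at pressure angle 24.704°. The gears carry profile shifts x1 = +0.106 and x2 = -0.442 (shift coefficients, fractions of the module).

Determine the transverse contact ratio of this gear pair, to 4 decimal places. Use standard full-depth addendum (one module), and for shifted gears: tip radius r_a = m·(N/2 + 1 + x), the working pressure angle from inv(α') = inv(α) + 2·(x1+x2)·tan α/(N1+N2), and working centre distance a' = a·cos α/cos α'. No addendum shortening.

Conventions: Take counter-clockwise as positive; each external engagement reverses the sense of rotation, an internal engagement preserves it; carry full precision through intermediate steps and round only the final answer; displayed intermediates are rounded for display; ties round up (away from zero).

class = single-mesh tooth geometry [involute pair 13T × 64T, m = 1.843]
base radii: r_b1 = 10.883124, r_b2 = 53.578458
tip radii: r_a1 = 14.017858, r_a2 = 60.004394
inv(α') = inv(24.704°) + 2·(+0.106-0.442)·tan α/(13+64) = 0.02485222  ⇒  α' = 23.55809°
a' = a·cos α / cos α' = 70.9555·cos 24.704°/cos 23.55809° = 70.322597
action lengths: √(r_a1²−r_b1²) = 8.835041, √(r_a2²−r_b2²) = 27.016221
base pitch p_b = π·m·cos α = 5.260053
CR = (8.835041 + 27.016221 − 70.322597·sin 23.55809°)/5.260053 = 1.472384
contact ratio ≈ 1.4724

1.4724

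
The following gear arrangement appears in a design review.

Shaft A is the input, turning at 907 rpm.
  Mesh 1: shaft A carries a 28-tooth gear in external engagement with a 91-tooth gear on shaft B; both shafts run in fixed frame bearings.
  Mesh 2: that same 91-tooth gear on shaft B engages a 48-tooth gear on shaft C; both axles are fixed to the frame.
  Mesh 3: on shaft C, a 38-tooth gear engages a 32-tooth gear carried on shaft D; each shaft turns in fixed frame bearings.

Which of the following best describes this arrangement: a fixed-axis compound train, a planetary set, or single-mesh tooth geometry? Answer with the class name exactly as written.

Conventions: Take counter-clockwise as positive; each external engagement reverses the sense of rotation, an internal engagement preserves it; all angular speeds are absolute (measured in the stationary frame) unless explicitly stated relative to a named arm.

fixed-axis compound train

recognized (4 fixed axles, 3 meshes): fixed-axis compound train
classification: fixed-axis compound train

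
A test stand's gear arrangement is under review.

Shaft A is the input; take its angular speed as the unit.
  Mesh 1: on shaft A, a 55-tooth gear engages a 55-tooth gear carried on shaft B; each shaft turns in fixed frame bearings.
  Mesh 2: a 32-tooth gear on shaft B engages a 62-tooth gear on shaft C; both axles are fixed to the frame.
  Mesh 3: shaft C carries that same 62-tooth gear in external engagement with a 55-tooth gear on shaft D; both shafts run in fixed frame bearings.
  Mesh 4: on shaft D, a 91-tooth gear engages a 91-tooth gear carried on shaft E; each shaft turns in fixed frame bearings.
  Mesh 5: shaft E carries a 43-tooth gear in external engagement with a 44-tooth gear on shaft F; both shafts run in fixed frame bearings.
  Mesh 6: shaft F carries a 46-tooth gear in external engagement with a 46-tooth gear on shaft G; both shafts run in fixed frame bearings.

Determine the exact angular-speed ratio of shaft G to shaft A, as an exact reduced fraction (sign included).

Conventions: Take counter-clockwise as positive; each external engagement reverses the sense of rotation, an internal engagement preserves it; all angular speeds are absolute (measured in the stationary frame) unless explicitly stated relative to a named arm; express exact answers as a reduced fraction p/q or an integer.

344/605

class = fixed-axis compound train [6 meshes; 6 ratios multiply, 6 sense flips]
mesh 1 [55T→55T]: running ratio 1, sense −
mesh 2 [32T→62T]: running ratio 16/31, sense +
mesh 3 [62T→55T]: running ratio 32/55, sense −
mesh 4 [91T→91T]: running ratio 32/55, sense +
mesh 5 [43T→44T]: running ratio 344/605, sense −
mesh 6 [46T→46T]: running ratio 344/605, sense +
ω_out/ω_in = 344/605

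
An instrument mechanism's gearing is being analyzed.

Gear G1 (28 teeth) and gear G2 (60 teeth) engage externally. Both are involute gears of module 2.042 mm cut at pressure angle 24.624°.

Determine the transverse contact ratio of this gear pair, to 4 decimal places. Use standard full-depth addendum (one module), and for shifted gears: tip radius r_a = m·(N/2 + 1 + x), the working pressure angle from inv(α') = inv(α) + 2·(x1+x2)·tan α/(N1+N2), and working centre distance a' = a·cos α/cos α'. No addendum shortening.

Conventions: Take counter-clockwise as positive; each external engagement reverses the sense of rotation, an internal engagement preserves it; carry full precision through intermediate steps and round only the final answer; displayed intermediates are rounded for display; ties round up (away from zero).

class = single-mesh tooth geometry [involute pair 28T × 60T, m = 2.042]
base radii: r_b1 = 25.988255, r_b2 = 55.689117
tip radii: r_a1 = 30.630000, r_a2 = 63.302000
no profile shift: α' = α, a' = a
action lengths: √(r_a1²−r_b1²) = 16.211339, √(r_a2²−r_b2²) = 30.097598
base pitch p_b = π·m·cos α = 5.831751
CR = (16.211339 + 30.097598 − 89.848000·sin 24.62400°)/5.831751 = 1.521451
contact ratio ≈ 1.5215

1.5215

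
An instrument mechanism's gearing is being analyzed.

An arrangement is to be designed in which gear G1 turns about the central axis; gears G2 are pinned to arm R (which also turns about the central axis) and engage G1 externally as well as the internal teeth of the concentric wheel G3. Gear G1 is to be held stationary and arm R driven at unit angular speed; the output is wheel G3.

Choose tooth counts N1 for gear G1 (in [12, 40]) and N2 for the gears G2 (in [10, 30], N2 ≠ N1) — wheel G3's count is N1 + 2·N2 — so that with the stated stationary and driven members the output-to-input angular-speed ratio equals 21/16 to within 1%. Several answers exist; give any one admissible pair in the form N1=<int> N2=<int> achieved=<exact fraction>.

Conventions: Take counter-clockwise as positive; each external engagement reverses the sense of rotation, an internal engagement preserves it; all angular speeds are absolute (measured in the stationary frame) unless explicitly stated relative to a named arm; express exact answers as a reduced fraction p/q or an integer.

N1=20 N2=22 achieved=21/16

class = planetary set [ratio 21/16 wanted; Willis about the carrier]
Willis with ω_sun = 0: ω_ring/ω_arm = (N1+N3)/N3; set equal to 21/16  ⇒  N3/N1 = 1/(21/16 − 1) = 16/5
N3 = N1 + 2·N2  ⇒  N2/N1 = (N3/N1 − 1)/2 = (16/5 − 1)/2 = 11/10
smallest multiple with N1 ≥ 12 and N2 ≥ 10: k = 2  ⇒  N1 = 2·10 = 20, N2 = 2·11 = 22 (N1 ≤ 40, N2 ≤ 30, N2 ≠ N1 ✓), N3 = 20 + 2·22 = 64
check: (N1+N3)/N3 with N1 = 20, N3 = 64 gives 21/16; |achieved − target| = 0 ≤ 21/1600 ✓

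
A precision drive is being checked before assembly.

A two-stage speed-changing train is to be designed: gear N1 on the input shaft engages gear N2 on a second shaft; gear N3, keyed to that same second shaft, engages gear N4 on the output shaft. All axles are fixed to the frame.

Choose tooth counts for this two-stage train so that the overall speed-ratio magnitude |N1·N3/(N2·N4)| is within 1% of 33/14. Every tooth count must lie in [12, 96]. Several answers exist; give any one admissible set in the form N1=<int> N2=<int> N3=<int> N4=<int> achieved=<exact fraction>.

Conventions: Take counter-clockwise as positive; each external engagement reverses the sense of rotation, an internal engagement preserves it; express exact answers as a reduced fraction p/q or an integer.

design class (target 33/14): fixed-axis compound train
target = 33/14 in lowest terms: an exact hit needs N1·N3 = k·33 and N2·N4 = k·14 for one integer k, every count in [12, 96]; additionally prefer no 1:1 stage (N1 ≠ N2, N3 ≠ N4)
k = 1…11: no 1:1-free in-range split of k·33 and k·14 into factor pairs; take k = 12
k = 12: N1·N3 = 396 = 12·33, N2·N4 = 168 = 14·12
achieved = 12·33/(14·12) = 33/14; |achieved − target| = 0 ≤ 33/1400 ✓

N1=12 N2=14 N3=33 N4=12 achieved=33/14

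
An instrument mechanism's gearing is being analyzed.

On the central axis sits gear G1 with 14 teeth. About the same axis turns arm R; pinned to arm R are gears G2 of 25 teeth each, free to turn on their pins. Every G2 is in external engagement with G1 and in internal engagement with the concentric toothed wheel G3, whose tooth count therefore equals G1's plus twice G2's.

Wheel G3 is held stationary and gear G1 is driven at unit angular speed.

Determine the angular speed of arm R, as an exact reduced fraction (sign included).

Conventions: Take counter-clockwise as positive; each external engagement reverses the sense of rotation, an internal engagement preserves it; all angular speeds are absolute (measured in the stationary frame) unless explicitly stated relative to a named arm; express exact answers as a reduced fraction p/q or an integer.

7/39

class = planetary set [G3 = 14+2·25 = 64; Willis about the carrier]
ring teeth: 14 + 2·25 = 64
14(ω_sun−ω_arm) = −64(ω_ring−ω_arm),  ω_ring = 0, ω_sun = 1
14(1−ω_arm) = −64(0−ω_arm)  ⇒  78·ω_arm = 14  ⇒  ω_arm = 7/39
exact speed ratio = 7/39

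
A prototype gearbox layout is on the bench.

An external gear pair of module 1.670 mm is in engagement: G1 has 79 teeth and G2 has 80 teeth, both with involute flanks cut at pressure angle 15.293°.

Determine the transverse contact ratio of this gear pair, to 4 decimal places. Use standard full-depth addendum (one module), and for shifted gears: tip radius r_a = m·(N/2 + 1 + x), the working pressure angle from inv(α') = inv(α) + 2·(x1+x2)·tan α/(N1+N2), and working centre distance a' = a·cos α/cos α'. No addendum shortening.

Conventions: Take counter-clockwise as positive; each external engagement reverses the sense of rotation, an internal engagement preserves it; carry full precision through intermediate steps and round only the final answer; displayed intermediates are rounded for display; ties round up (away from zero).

class = single-mesh tooth geometry [involute pair 79T × 80T, m = 1.670]
base radii: r_b1 = 63.629156, r_b2 = 64.434589
tip radii: r_a1 = 67.635000, r_a2 = 68.470000
no profile shift: α' = α, a' = a
action lengths: √(r_a1²−r_b1²) = 22.930846, √(r_a2²−r_b2²) = 23.158685
base pitch p_b = π·m·cos α = 5.060681
CR = (22.930846 + 23.158685 − 132.765000·sin 15.29300°)/5.060681 = 2.187862
contact ratio ≈ 2.1879

2.1879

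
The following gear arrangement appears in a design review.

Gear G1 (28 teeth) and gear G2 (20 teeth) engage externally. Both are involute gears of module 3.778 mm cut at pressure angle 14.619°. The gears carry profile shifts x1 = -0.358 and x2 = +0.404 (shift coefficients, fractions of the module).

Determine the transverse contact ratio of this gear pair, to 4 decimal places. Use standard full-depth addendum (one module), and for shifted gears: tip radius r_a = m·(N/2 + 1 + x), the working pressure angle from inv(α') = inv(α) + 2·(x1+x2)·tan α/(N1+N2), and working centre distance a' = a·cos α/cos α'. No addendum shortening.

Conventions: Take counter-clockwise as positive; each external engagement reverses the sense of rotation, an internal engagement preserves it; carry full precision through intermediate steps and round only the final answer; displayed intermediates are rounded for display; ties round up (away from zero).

1.7621

topology: single-mesh involute geometry — m = 3.778, 28T/20T pair
base radii: r_b1 = 51.179649, r_b2 = 36.556892
tip radii: r_a1 = 55.317476, r_a2 = 43.084312
inv(α') = inv(14.619°) + 2·(-0.358+0.404)·tan α/(28+20) = 0.00618488  ⇒  α' = 15.02794°
a' = a·cos α / cos α' = 90.6720·cos 14.619°/cos 15.02794° = 90.843432
action lengths: √(r_a1²−r_b1²) = 20.992061, √(r_a2²−r_b2²) = 22.800253
base pitch p_b = π·m·cos α = 11.484686
CR = (20.992061 + 22.800253 − 90.843432·sin 15.02794°)/11.484686 = 1.762131
contact ratio ≈ 1.7621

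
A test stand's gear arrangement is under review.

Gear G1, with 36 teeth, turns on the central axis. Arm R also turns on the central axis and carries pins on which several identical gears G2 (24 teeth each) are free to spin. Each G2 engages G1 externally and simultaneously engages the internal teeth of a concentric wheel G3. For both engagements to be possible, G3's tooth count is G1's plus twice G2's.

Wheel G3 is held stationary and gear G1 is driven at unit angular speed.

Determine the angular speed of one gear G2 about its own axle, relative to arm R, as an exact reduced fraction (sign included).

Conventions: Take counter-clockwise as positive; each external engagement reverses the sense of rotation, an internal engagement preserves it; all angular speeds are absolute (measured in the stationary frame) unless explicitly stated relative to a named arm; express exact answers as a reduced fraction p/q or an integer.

planetary set (36T centre, 24T on arm, 84T internal) — Willis relation
ring teeth: 36 + 2·24 = 84
36(ω_sun−ω_arm) = −84(ω_ring−ω_arm),  ω_ring = 0, ω_sun = 1
36(1−ω_arm) = −84(0−ω_arm)  ⇒  120·ω_arm = 36  ⇒  ω_arm = 3/10
sun–planet mesh: 36·(1−3/10) = −24·(ω_p−ω_arm)  ⇒  ω_p−ω_arm = -21/20
exact speed ratio = -21/20

-21/20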